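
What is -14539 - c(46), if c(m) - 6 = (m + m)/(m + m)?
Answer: -14546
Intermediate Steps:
c(m) = 7 (c(m) = 6 + (m + m)/(m + m) = 6 + (2*m)/((2*m)) = 6 + (2*m)*(1/(2*m)) = 6 + 1 = 7)
-14539 - c(46) = -14539 - 1*7 = -14539 - 7 = -14546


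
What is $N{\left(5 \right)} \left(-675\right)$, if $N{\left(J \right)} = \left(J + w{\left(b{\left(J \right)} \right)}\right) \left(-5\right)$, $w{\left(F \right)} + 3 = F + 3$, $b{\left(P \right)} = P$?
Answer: $33750$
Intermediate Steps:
$w{\left(F \right)} = F$ ($w{\left(F \right)} = -3 + \left(F + 3\right) = -3 + \left(3 + F\right) = F$)
$N{\left(J \right)} = - 10 J$ ($N{\left(J \right)} = \left(J + J\right) \left(-5\right) = 2 J \left(-5\right) = - 10 J$)
$N{\left(5 \right)} \left(-675\right) = \left(-10\right) 5 \left(-675\right) = \left(-50\right) \left(-675\right) = 33750$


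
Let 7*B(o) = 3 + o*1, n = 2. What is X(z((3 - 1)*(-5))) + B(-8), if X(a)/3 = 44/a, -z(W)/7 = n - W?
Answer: -16/7 ≈ -2.2857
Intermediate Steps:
B(o) = 3/7 + o/7 (B(o) = (3 + o*1)/7 = (3 + o)/7 = 3/7 + o/7)
z(W) = -14 + 7*W (z(W) = -7*(2 - W) = -14 + 7*W)
X(a) = 132/a (X(a) = 3*(44/a) = 132/a)
X(z((3 - 1)*(-5))) + B(-8) = 132/(-14 + 7*((3 - 1)*(-5))) + (3/7 + (1/7)*(-8)) = 132/(-14 + 7*(2*(-5))) + (3/7 - 8/7) = 132/(-14 + 7*(-10)) - 5/7 = 132/(-14 - 70) - 5/7 = 132/(-84) - 5/7 = 132*(-1/84) - 5/7 = -11/7 - 5/7 = -16/7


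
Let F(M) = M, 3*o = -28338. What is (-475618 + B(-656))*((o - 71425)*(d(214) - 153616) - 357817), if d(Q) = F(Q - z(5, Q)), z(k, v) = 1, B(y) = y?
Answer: -5908415295253704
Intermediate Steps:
o = -9446 (o = (1/3)*(-28338) = -9446)
d(Q) = -1 + Q (d(Q) = Q - 1*1 = Q - 1 = -1 + Q)
(-475618 + B(-656))*((o - 71425)*(d(214) - 153616) - 357817) = (-475618 - 656)*((-9446 - 71425)*((-1 + 214) - 153616) - 357817) = -476274*(-80871*(213 - 153616) - 357817) = -476274*(-80871*(-153403) - 357817) = -476274*(12405854013 - 357817) = -476274*12405496196 = -5908415295253704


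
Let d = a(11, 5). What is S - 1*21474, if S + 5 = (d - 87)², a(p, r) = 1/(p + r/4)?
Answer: -33431998/2401 ≈ -13924.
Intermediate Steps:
a(p, r) = 1/(p + r/4) (a(p, r) = 1/(p + r*(¼)) = 1/(p + r/4))
d = 4/49 (d = 4/(5 + 4*11) = 4/(5 + 44) = 4/49 ≈ 0.081633)
S = 18127076/2401 (S = -5 + (4/49 - 87)² = -5 + (-4259/49)² = -5 + 18139081/2401 = 18127076/2401 ≈ 7549.8)
S - 1*21474 = 18127076/2401 - 1*21474 = 18127076/2401 - 21474 = -33431998/2401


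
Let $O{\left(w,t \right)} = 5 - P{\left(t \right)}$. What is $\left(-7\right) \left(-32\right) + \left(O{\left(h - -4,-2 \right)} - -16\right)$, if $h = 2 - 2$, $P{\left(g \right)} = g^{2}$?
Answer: $241$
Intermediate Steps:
$h = 0$
$O{\left(w,t \right)} = 5 - t^{2}$
$\left(-7\right) \left(-32\right) + \left(O{\left(h - -4,-2 \right)} - -16\right) = \left(-7\right) \left(-32\right) + \left(\left(5 - \left(-2\right)^{2}\right) - -16\right) = 224 + \left(\left(5 - 4\right) + 16\right) = 224 + \left(1 + 16\right) = 224 + 17 = 241$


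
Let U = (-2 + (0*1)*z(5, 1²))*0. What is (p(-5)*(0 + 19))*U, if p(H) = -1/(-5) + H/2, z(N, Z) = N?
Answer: 0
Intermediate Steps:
p(H) = ⅕ + H/2 (p(H) = -1*(-⅕) + H*(½) = ⅕ + H/2)
U = 0 (U = (-2 + (0*1)*5)*0 = (-2 + 0*5)*0 = (-2 + 0)*0 = -2*0 = 0)
(p(-5)*(0 + 19))*U = ((⅕ + (½)*(-5))*(0 + 19))*0 = ((⅕ - 5/2)*19)*0 = -23/10*19*0 = -437/10*0 = 0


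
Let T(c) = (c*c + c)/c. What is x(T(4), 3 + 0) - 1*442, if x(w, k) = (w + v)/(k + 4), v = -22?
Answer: -3111/7 ≈ -444.43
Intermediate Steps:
T(c) = (c + c**2)/c (T(c) = (c**2 + c)/c = (c + c**2)/c)
x(w, k) = (-22 + w)/(4 + k) (x(w, k) = (w - 22)/(k + 4) = (-22 + w)/(4 + k))
x(T(4), 3 + 0) - 1*442 = (-22 + (1 + 4))/(4 + (3 + 0)) - 1*442 = (-22 + 5)/(4 + 3) - 442 = -17/7 - 442 = -3111/7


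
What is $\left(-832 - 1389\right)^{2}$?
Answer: $4932841$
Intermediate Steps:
$\left(-832 - 1389\right)^{2} = \left(-2221\right)^{2} = 4932841$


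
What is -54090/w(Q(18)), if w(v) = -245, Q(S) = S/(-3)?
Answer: 10818/49 ≈ 220.78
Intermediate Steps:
Q(S) = -S/3 (Q(S) = S*(-1/3) = -S/3)
-54090/w(Q(18)) = -54090/(-245) = -54090*(-1/245) = 10818/49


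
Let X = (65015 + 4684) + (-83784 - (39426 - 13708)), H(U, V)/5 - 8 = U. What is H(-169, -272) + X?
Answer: -40608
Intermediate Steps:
H(U, V) = 40 + 5*U
X = -39803 (X = 69699 + (-83784 - 1*25718) = 69699 + (-83784 - 25718) = 69699 - 109502 = -39803)
H(-169, -272) + X = (40 + 5*(-169)) - 39803 = (40 - 845) - 39803 = -805 - 39803 = -40608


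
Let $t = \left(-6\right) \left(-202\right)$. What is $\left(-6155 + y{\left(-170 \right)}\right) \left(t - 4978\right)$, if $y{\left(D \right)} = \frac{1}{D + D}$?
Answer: $\frac{3940555983}{170} \approx 2.318 \cdot 10^{7}$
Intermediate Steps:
$t = 1212$
$y{\left(D \right)} = \frac{1}{2 D}$
$\left(-6155 + y{\left(-170 \right)}\right) \left(t - 4978\right) = \left(-6155 + \frac{1}{2 \left(-170\right)}\right) \left(1212 - 4978\right) = \left(-6155 + \frac{1}{2} \left(- \frac{1}{170}\right)\right) \left(-3766\right) = \left(-6155 - \frac{1}{340}\right) \left(-3766\right) = \left(- \frac{2092701}{340}\right) \left(-3766\right) = \frac{3940555983}{170}$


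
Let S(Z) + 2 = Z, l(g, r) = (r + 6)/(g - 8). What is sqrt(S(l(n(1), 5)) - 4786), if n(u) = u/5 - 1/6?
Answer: I*sqrt(273574218)/239 ≈ 69.205*I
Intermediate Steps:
n(u) = -1/6 + u/5 (n(u) = u*(1/5) - 1*1/6 = u/5 - 1/6 = -1/6 + u/5)
l(g, r) = (6 + r)/(-8 + g)
S(Z) = -2 + Z
sqrt(S(l(n(1), 5)) - 4786) = sqrt((-2 + (6 + 5)/(-8 + (-1/6 + (1/5)*1))) - 4786) = sqrt((-2 + 11/(-8 + (-1/6 + 1/5))) - 4786) = sqrt((-2 + 11/(-8 + 1/30)) - 4786) = sqrt((-2 + 11/(-239/30)) - 4786) = sqrt((-2 - 30/239*11) - 4786) = sqrt((-2 - 330/239) - 4786) = sqrt(-808/239 - 4786) = sqrt(-1144662/239) = I*sqrt(273574218)/239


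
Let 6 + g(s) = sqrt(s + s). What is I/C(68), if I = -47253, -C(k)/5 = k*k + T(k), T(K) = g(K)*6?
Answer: 54199191/26306060 - 141759*sqrt(34)/26306060 ≈ 2.0289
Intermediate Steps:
g(s) = -6 + sqrt(2)*sqrt(s) (g(s) = -6 + sqrt(s + s) = -6 + sqrt(2*s) = -6 + sqrt(2)*sqrt(s))
T(K) = -36 + 6*sqrt(2)*sqrt(K) (T(K) = (-6 + sqrt(2)*sqrt(K))*6 = -36 + 6*sqrt(2)*sqrt(K))
C(k) = 180 - 5*k**2 - 30*sqrt(2)*sqrt(k) (C(k) = -5*(k*k + (-36 + 6*sqrt(2)*sqrt(k))) = -5*(k**2 + (-36 + 6*sqrt(2)*sqrt(k))) = -5*(-36 + k**2 + 6*sqrt(2)*sqrt(k)) = 180 - 5*k**2 - 30*sqrt(2)*sqrt(k))
I/C(68) = -47253/(180 - 5*68**2 - 30*sqrt(2)*sqrt(68)) = -47253/(180 - 5*4624 - 30*sqrt(2)*2*sqrt(17)) = -47253/(180 - 23120 - 60*sqrt(34)) = -47253/(-22940 - 60*sqrt(34))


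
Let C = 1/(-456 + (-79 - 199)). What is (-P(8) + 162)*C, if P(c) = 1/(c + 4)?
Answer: -1943/8808 ≈ -0.22059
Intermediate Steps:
P(c) = 1/(4 + c)
C = -1/734 (C = 1/(-456 - 278) = 1/(-734) = -1/734 ≈ -0.0013624)
(-P(8) + 162)*C = (-1/(4 + 8) + 162)*(-1/734) = (-1/12 + 162)*(-1/734) = (1943/12)*(-1/734) = -1943/8808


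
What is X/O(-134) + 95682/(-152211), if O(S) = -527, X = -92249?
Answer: 4663629375/26738399 ≈ 174.42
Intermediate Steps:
X/O(-134) + 95682/(-152211) = -92249/(-527) + 95682/(-152211) = -92249*(-1/527) + 95682*(-1/152211) = 92249/527 - 31894/50737 = 4663629375/26738399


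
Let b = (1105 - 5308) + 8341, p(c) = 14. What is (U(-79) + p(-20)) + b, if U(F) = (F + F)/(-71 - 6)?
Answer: 319862/77 ≈ 4154.1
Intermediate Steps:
b = 4138 (b = -4203 + 8341 = 4138)
U(F) = -2*F/77 (U(F) = (2*F)/(-77) = (2*F)*(-1/77) = -2*F/77)
(U(-79) + p(-20)) + b = (-2/77*(-79) + 14) + 4138 = (158/77 + 14) + 4138 = 1236/77 + 4138 = 319862/77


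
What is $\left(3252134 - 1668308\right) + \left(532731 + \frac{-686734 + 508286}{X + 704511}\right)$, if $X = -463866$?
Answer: $\frac{509338680817}{240645} \approx 2.1166 \cdot 10^{6}$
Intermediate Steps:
$\left(3252134 - 1668308\right) + \left(532731 + \frac{-686734 + 508286}{X + 704511}\right) = \left(3252134 - 1668308\right) + \left(532731 + \frac{-686734 + 508286}{-463866 + 704511}\right) = 1583826 + \left(532731 - \frac{178448}{240645}\right) = 1583826 + \frac{128198873047}{240645} = \frac{509338680817}{240645}$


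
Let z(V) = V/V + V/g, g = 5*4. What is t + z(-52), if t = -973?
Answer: -4873/5 ≈ -974.60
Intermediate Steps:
g = 20
z(V) = 1 + V/20 (z(V) = V/V + V/20 = 1 + V*(1/20) = 1 + V/20)
t + z(-52) = -973 + (1 + (1/20)*(-52)) = -973 + (1 - 13/5) = -973 - 8/5 = -4873/5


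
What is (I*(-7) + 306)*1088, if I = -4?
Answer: 363392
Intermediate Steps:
(I*(-7) + 306)*1088 = (-4*(-7) + 306)*1088 = (28 + 306)*1088 = 334*1088 = 363392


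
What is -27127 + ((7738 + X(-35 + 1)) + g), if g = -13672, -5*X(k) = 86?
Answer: -165391/5 ≈ -33078.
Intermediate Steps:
X(k) = -86/5 (X(k) = -⅕*86 = -86/5)
-27127 + ((7738 + X(-35 + 1)) + g) = -27127 + ((7738 - 86/5) - 13672) = -27127 + (38604/5 - 13672) = -27127 - 29756/5 = -165391/5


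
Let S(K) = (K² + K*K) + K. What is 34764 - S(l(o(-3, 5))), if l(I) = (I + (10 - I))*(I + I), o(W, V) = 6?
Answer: 5844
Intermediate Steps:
l(I) = 20*I (l(I) = 10*(2*I) = 20*I)
S(K) = K + 2*K² (S(K) = (K² + K²) + K = 2*K² + K = K + 2*K²)
34764 - S(l(o(-3, 5))) = 34764 - 20*6*(1 + 2*(20*6)) = 34764 - 120*(1 + 2*120) = 34764 - 120*(1 + 240) = 34764 - 120*241 = 34764 - 1*28920 = 34764 - 28920 = 5844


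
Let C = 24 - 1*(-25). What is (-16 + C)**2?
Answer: 1089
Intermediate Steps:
C = 49 (C = 24 + 25 = 49)
(-16 + C)**2 = (-16 + 49)**2 = 33**2 = 1089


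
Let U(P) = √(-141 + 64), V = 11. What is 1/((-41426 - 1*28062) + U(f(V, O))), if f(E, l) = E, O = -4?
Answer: -69488/4828582221 - I*√77/4828582221 ≈ -1.4391e-5 - 1.8173e-9*I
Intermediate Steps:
U(P) = I*√77 (U(P) = √(-77) = I*√77)
1/((-41426 - 1*28062) + U(f(V, O))) = 1/((-41426 - 1*28062) + I*√77) = 1/((-41426 - 28062) + I*√77) = 1/(-69488 + I*√77)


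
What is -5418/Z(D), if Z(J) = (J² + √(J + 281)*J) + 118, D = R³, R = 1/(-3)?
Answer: -7901556642/172087249 - 275562*√22758/172087249 ≈ -46.158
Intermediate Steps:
R = -⅓ ≈ -0.33333
D = -1/27 (D = (-⅓)³ = -1/27 ≈ -0.037037)
Z(J) = 118 + J² + J*√(281 + J) (Z(J) = (J² + √(281 + J)*J) + 118 = (J² + J*√(281 + J)) + 118 = 118 + J² + J*√(281 + J))
-5418/Z(D) = -5418/(118 + (-1/27)² - √(281 - 1/27)/27) = -5418/(118 + 1/729 - √22758/243) = -5418/(86023/729 - √22758/243)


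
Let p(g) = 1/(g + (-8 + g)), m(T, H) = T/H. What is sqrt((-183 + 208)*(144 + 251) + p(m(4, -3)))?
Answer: sqrt(631994)/8 ≈ 99.373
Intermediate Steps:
p(g) = 1/(-8 + 2*g)
sqrt((-183 + 208)*(144 + 251) + p(m(4, -3))) = sqrt((-183 + 208)*(144 + 251) + 1/(2*(-4 + 4/(-3)))) = sqrt(25*395 + 1/(2*(-4 + 4*(-1/3)))) = sqrt(9875 + 1/(2*(-4 - 4/3))) = sqrt(9875 + 1/(2*(-16/3))) = sqrt(9875 + (1/2)*(-3/16)) = sqrt(9875 - 3/32) = sqrt(315997/32) = sqrt(631994)/8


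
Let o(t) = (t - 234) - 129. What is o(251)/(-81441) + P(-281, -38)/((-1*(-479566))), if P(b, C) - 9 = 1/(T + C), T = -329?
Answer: 9990499523/7166837400201 ≈ 0.0013940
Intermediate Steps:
P(b, C) = 9 + 1/(-329 + C)
o(t) = -363 + t (o(t) = (-234 + t) - 129 = -363 + t)
o(251)/(-81441) + P(-281, -38)/((-1*(-479566))) = (-363 + 251)/(-81441) + ((-2960 + 9*(-38))/(-329 - 38))/((-1*(-479566))) = -112*(-1/81441) + ((-2960 - 342)/(-367))/479566 = 112/81441 - 1/367*(-3302)*(1/479566) = 112/81441 + (3302/367)*(1/479566) = 112/81441 + 1651/88000361 = 9990499523/7166837400201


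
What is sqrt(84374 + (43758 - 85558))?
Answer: sqrt(42574) ≈ 206.33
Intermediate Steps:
sqrt(84374 + (43758 - 85558)) = sqrt(84374 - 41800) = sqrt(42574)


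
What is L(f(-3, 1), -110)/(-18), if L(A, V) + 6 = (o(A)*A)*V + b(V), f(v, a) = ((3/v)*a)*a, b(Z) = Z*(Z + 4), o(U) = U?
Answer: -1924/3 ≈ -641.33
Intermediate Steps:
b(Z) = Z*(4 + Z)
f(v, a) = 3*a²/v (f(v, a) = (3*a/v)*a = 3*a²/v)
L(A, V) = -6 + V*A² + V*(4 + V) (L(A, V) = -6 + ((A*A)*V + V*(4 + V)) = -6 + (A²*V + V*(4 + V)) = -6 + (V*A² + V*(4 + V)) = -6 + V*A² + V*(4 + V))
L(f(-3, 1), -110)/(-18) = (-6 - 110*1² - 110*(4 - 110))/(-18) = -(-6 - 110*1² - 110*(-106))/18 = -(-6 - 110*(-1)² + 11660)/18 = -(-6 - 110*1 + 11660)/18 = -(-6 - 110 + 11660)/18 = -1/18*11544 = -1924/3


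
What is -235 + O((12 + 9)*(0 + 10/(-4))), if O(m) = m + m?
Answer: -340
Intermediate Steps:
O(m) = 2*m
-235 + O((12 + 9)*(0 + 10/(-4))) = -235 + 2*((12 + 9)*(0 + 10/(-4))) = -235 + 2*(21*(0 + 10*(-¼))) = -235 + 2*(21*(0 - 5/2)) = -235 + 2*(21*(-5/2)) = -235 + 2*(-105/2) = -235 - 105 = -340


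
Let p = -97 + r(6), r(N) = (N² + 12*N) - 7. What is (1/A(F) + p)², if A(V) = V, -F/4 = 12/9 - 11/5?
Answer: 49729/2704 ≈ 18.391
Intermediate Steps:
F = 52/15 (F = -4*(12/9 - 11/5) = -4*(12*(⅑) - 11*⅕) = -4*(4/3 - 11/5) = -4*(-13/15) = 52/15 ≈ 3.4667)
r(N) = -7 + N² + 12*N
p = 4 (p = -97 + (-7 + 6² + 12*6) = -97 + (-7 + 36 + 72) = -97 + 101 = 4)
(1/A(F) + p)² = (1/(52/15) + 4)² = (15/52 + 4)² = (223/52)² = 49729/2704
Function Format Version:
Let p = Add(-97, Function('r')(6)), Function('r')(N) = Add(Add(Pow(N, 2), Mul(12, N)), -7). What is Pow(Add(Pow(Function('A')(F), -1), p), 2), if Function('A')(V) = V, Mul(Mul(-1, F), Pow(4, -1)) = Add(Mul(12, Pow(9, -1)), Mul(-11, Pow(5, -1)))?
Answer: Rational(49729, 2704) ≈ 18.391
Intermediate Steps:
F = Rational(52, 15) (F = Mul(-4, Add(Mul(12, Pow(9, -1)), Mul(-11, Pow(5, -1)))) = Mul(-4, Add(Mul(12, Rational(1, 9)), Mul(-11, Rational(1, 5)))) = Mul(-4, Add(Rational(4, 3), Rational(-11, 5))) = Mul(-4, Rational(-13, 15)) = Rational(52, 15) ≈ 3.4667)
Function('r')(N) = Add(-7, Pow(N, 2), Mul(12, N))
p = 4 (p = Add(-97, Add(-7, Pow(6, 2), Mul(12, 6))) = Add(-97, Add(-7, 36, 72)) = Add(-97, 101) = 4)
Pow(Add(Pow(Function('A')(F), -1), p), 2) = Pow(Add(Pow(Rational(52, 15), -1), 4), 2) = Pow(Add(Rational(15, 52), 4), 2) = Pow(Rational(223, 52), 2) = Rational(49729, 2704)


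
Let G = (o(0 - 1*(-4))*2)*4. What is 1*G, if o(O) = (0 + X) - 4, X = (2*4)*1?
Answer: 32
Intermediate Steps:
X = 8 (X = 8*1 = 8)
o(O) = 4 (o(O) = (0 + 8) - 4 = 8 - 4 = 4)
G = 32 (G = (4*2)*4 = 8*4 = 32)
1*G = 1*32 = 32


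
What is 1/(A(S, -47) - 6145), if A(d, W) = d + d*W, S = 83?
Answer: -1/9963 ≈ -0.00010037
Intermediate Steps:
A(d, W) = d + W*d
1/(A(S, -47) - 6145) = 1/(83*(1 - 47) - 6145) = 1/(83*(-46) - 6145) = 1/(-3818 - 6145) = 1/(-9963) = -1/9963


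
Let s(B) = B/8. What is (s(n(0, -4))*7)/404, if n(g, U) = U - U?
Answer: 0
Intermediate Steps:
n(g, U) = 0
s(B) = B/8 (s(B) = B*(⅛) = B/8)
(s(n(0, -4))*7)/404 = (((⅛)*0)*7)/404 = (0*7)*(1/404) = 0*(1/404) = 0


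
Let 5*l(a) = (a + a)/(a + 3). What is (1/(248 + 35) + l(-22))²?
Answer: 157427209/722803225 ≈ 0.21780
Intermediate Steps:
l(a) = 2*a/(5*(3 + a)) (l(a) = ((a + a)/(a + 3))/5 = ((2*a)/(3 + a))/5 = (2*a/(3 + a))/5 = 2*a/(5*(3 + a)))
(1/(248 + 35) + l(-22))² = (1/(248 + 35) + (⅖)*(-22)/(3 - 22))² = (1/283 + (⅖)*(-22)/(-19))² = (1/283 + (⅖)*(-22)*(-1/19))² = (1/283 + 44/95)² = (12547/26885)² = 157427209/722803225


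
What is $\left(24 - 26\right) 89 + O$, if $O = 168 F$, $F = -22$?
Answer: $-3874$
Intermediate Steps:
$O = -3696$ ($O = 168 \left(-22\right) = -3696$)
$\left(24 - 26\right) 89 + O = \left(24 - 26\right) 89 - 3696 = \left(-2\right) 89 - 3696 = -178 - 3696 = -3874$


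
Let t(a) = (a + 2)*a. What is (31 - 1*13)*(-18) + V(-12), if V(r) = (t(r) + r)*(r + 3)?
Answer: -1296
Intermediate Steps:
t(a) = a*(2 + a) (t(a) = (2 + a)*a = a*(2 + a))
V(r) = (3 + r)*(r + r*(2 + r)) (V(r) = (r*(2 + r) + r)*(r + 3) = (r + r*(2 + r))*(3 + r) = (3 + r)*(r + r*(2 + r)))
(31 - 1*13)*(-18) + V(-12) = (31 - 1*13)*(-18) - 12*(9 + (-12)² + 6*(-12)) = (31 - 13)*(-18) - 12*(9 + 144 - 72) = 18*(-18) - 12*81 = -324 - 972 = -1296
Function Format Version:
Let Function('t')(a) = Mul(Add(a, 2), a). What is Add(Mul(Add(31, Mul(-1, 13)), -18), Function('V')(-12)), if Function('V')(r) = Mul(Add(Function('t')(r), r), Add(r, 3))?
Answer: -1296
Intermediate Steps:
Function('t')(a) = Mul(a, Add(2, a)) (Function('t')(a) = Mul(Add(2, a), a) = Mul(a, Add(2, a)))
Function('V')(r) = Mul(Add(3, r), Add(r, Mul(r, Add(2, r)))) (Function('V')(r) = Mul(Add(Mul(r, Add(2, r)), r), Add(r, 3)) = Mul(Add(r, Mul(r, Add(2, r))), Add(3, r)) = Mul(Add(3, r), Add(r, Mul(r, Add(2, r)))))
Add(Mul(Add(31, Mul(-1, 13)), -18), Function('V')(-12)) = Add(Mul(Add(31, Mul(-1, 13)), -18), Mul(-12, Add(9, Pow(-12, 2), Mul(6, -12)))) = Add(Mul(Add(31, -13), -18), Mul(-12, Add(9, 144, -72))) = Add(Mul(18, -18), Mul(-12, 81)) = Add(-324, -972) = -1296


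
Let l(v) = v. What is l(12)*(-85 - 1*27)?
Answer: -1344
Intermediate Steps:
l(12)*(-85 - 1*27) = 12*(-85 - 1*27) = 12*(-85 - 27) = 12*(-112) = -1344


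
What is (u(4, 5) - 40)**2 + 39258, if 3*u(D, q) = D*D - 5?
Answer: 365203/9 ≈ 40578.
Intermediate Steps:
u(D, q) = -5/3 + D**2/3 (u(D, q) = (D*D - 5)/3 = (D**2 - 5)/3 = (-5 + D**2)/3 = -5/3 + D**2/3)
(u(4, 5) - 40)**2 + 39258 = ((-5/3 + (1/3)*4**2) - 40)**2 + 39258 = ((-5/3 + (1/3)*16) - 40)**2 + 39258 = ((-5/3 + 16/3) - 40)**2 + 39258 = (11/3 - 40)**2 + 39258 = (-109/3)**2 + 39258 = 11881/9 + 39258 = 365203/9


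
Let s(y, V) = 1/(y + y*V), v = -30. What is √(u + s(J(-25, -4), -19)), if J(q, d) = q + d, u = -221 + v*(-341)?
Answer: √303032542/174 ≈ 100.05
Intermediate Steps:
u = 10009 (u = -221 - 30*(-341) = -221 + 10230 = 10009)
J(q, d) = d + q
s(y, V) = 1/(y + V*y)
√(u + s(J(-25, -4), -19)) = √(10009 + 1/((-4 - 25)*(1 - 19))) = √(10009 + 1/(-29*(-18))) = √(10009 - 1/29*(-1/18)) = √(10009 + 1/522) = √(5224699/522) = √303032542/174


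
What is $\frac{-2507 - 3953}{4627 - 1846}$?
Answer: $- \frac{6460}{2781} \approx -2.3229$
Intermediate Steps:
$\frac{-2507 - 3953}{4627 - 1846} = - \frac{6460}{2781}$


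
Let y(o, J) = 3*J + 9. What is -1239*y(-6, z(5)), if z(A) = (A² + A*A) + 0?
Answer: -197001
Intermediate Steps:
z(A) = 2*A² (z(A) = (A² + A²) + 0 = 2*A² + 0 = 2*A²)
y(o, J) = 9 + 3*J
-1239*y(-6, z(5)) = -1239*(9 + 3*(2*5²)) = -1239*(9 + 3*(2*25)) = -1239*(9 + 3*50) = -1239*(9 + 150) = -1239*159 = -197001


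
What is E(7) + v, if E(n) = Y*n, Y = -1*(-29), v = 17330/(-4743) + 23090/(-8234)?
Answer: 3837861448/19526931 ≈ 196.54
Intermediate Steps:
v = -126105545/19526931 (v = 17330*(-1/4743) + 23090*(-1/8234) = -17330/4743 - 11545/4117 = -126105545/19526931 ≈ -6.4580)
Y = 29
E(n) = 29*n
E(7) + v = 29*7 - 126105545/19526931 = 203 - 126105545/19526931 = 3837861448/19526931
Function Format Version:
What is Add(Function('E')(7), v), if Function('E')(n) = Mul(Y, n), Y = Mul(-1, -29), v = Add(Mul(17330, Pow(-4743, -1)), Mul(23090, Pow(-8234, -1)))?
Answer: Rational(3837861448, 19526931) ≈ 196.54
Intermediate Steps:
v = Rational(-126105545, 19526931) (v = Add(Mul(17330, Rational(-1, 4743)), Mul(23090, Rational(-1, 8234))) = Add(Rational(-17330, 4743), Rational(-11545, 4117)) = Rational(-126105545, 19526931) ≈ -6.4580)
Y = 29
Function('E')(n) = Mul(29, n)
Add(Function('E')(7), v) = Add(Mul(29, 7), Rational(-126105545, 19526931)) = Add(203, Rational(-126105545, 19526931)) = Rational(3837861448, 19526931)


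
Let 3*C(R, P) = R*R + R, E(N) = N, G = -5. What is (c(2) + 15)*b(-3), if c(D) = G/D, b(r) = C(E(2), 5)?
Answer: 25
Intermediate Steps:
C(R, P) = R/3 + R²/3 (C(R, P) = (R*R + R)/3 = (R² + R)/3 = (R + R²)/3 = R/3 + R²/3)
b(r) = 2 (b(r) = (⅓)*2*(1 + 2) = (⅓)*2*3 = 2)
c(D) = -5/D
(c(2) + 15)*b(-3) = (-5/2 + 15)*2 = (25/2)*2 = 25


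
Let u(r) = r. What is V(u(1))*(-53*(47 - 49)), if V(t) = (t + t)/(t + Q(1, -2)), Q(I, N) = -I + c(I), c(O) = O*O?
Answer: 212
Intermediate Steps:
c(O) = O²
Q(I, N) = I² - I (Q(I, N) = -I + I² = I² - I)
V(t) = 2 (V(t) = (t + t)/(t + 1*(-1 + 1)) = (2*t)/(t + 1*0) = (2*t)/(t + 0) = (2*t)/t = 2)
V(u(1))*(-53*(47 - 49)) = 2*(-53*(47 - 49)) = 2*(-53*(-2)) = 2*106 = 212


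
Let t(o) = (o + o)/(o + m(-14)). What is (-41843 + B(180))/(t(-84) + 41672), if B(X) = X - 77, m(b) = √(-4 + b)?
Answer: -21362897225/21329115243 + 73045*I*√2/42658230486 ≈ -1.0016 + 2.4216e-6*I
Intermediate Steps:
B(X) = -77 + X
t(o) = 2*o/(o + 3*I*√2) (t(o) = (o + o)/(o + √(-4 - 14)) = (2*o)/(o + √(-18)) = (2*o)/(o + 3*I*√2) = 2*o/(o + 3*I*√2))
(-41843 + B(180))/(t(-84) + 41672) = (-41843 + (-77 + 180))/(2*(-84)/(-84 + 3*I*√2) + 41672) = (-41843 + 103)/(-168/(-84 + 3*I*√2) + 41672) = -41740/(41672 - 168/(-84 + 3*I*√2))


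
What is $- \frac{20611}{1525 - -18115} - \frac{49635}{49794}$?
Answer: $- \frac{333522589}{162992360} \approx -2.0462$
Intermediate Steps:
$- \frac{20611}{1525 - -18115} - \frac{49635}{49794} = - \frac{20611}{1525 + 18115} - \frac{16545}{16598} = - \frac{20611}{19640} - \frac{16545}{16598} = - \frac{333522589}{162992360}$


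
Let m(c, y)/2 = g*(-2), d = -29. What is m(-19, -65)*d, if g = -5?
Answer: -580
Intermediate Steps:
m(c, y) = 20 (m(c, y) = 2*(-5*(-2)) = 2*10 = 20)
m(-19, -65)*d = 20*(-29) = -580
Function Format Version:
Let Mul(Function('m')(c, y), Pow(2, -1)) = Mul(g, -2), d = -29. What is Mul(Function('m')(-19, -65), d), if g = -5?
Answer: -580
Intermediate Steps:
Function('m')(c, y) = 20 (Function('m')(c, y) = Mul(2, Mul(-5, -2)) = Mul(2, 10) = 20)
Mul(Function('m')(-19, -65), d) = Mul(20, -29) = -580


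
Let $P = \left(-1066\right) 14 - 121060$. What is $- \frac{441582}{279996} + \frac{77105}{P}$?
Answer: $- \frac{6803098189}{3172914672} \approx -2.1441$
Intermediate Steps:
$P = -135984$ ($P = -14924 - 121060 = -135984$)
$- \frac{441582}{279996} + \frac{77105}{P} = - \frac{441582}{279996} + \frac{77105}{-135984} = \left(-441582\right) \frac{1}{279996} + 77105 \left(- \frac{1}{135984}\right) = - \frac{73597}{46666} - \frac{77105}{135984} = - \frac{6803098189}{3172914672}$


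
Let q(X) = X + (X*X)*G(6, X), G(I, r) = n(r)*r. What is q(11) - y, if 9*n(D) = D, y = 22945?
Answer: -191765/9 ≈ -21307.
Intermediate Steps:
n(D) = D/9
G(I, r) = r²/9 (G(I, r) = (r/9)*r = r²/9)
q(X) = X + X⁴/9 (q(X) = X + (X*X)*(X²/9) = X + X²*(X²/9) = X + X⁴/9)
q(11) - y = (11 + (⅑)*11⁴) - 1*22945 = (11 + (⅑)*14641) - 22945 = (11 + 14641/9) - 22945 = 14740/9 - 22945 = -191765/9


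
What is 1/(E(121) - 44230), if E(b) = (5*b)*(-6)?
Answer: -1/47860 ≈ -2.0894e-5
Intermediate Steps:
E(b) = -30*b
1/(E(121) - 44230) = 1/(-30*121 - 44230) = 1/(-3630 - 44230) = 1/(-47860) = -1/47860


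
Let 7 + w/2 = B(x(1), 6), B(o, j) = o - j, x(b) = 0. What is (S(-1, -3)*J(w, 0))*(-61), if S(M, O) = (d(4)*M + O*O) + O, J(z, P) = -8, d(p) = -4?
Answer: 4880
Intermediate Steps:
w = -26 (w = -14 + 2*(0 - 1*6) = -14 + 2*(0 - 6) = -14 + 2*(-6) = -14 - 12 = -26)
S(M, O) = O + O² - 4*M (S(M, O) = (-4*M + O*O) + O = (-4*M + O²) + O = (O² - 4*M) + O = O + O² - 4*M)
(S(-1, -3)*J(w, 0))*(-61) = ((-3 + (-3)² - 4*(-1))*(-8))*(-61) = ((-3 + 9 + 4)*(-8))*(-61) = (10*(-8))*(-61) = -80*(-61) = 4880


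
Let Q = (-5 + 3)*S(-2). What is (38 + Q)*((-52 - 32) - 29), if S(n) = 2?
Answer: -3842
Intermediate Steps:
Q = -4 (Q = (-5 + 3)*2 = -2*2 = -4)
(38 + Q)*((-52 - 32) - 29) = (38 - 4)*((-52 - 32) - 29) = 34*(-84 - 29) = 34*(-113) = -3842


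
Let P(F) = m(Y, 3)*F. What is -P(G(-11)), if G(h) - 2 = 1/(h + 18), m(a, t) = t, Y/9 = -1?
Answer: -45/7 ≈ -6.4286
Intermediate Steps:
Y = -9 (Y = 9*(-1) = -9)
G(h) = 2 + 1/(18 + h) (G(h) = 2 + 1/(h + 18) = 2 + 1/(18 + h))
P(F) = 3*F
-P(G(-11)) = -3*(37 + 2*(-11))/(18 - 11) = -3*(37 - 22)/7 = -3*(⅐)*15 = -3*15/7 = -1*45/7 = -45/7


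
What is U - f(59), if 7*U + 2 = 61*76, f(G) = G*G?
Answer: -2819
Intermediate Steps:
f(G) = G²
U = 662 (U = -2/7 + (61*76)/7 = -2/7 + (⅐)*4636 = -2/7 + 4636/7 = 662)
U - f(59) = 662 - 1*59² = 662 - 1*3481 = 662 - 3481 = -2819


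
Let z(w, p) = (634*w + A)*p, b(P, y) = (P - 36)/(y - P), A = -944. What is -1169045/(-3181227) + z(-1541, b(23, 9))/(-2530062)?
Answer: 1948860586669/2682900515358 ≈ 0.72640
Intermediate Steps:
b(P, y) = (-36 + P)/(y - P)
z(w, p) = p*(-944 + 634*w) (z(w, p) = (634*w - 944)*p = (-944 + 634*w)*p = p*(-944 + 634*w))
-1169045/(-3181227) + z(-1541, b(23, 9))/(-2530062) = -1169045/(-3181227) + (2*((36 - 1*23)/(23 - 1*9))*(-472 + 317*(-1541)))/(-2530062) = -1169045*(-1/3181227) + (2*((36 - 23)/(23 - 9))*(-472 - 488497))*(-1/2530062) = 1169045/3181227 + (2*(13/14)*(-488969))*(-1/2530062) = 1169045/3181227 - 6356597/7*(-1/2530062) = 1169045/3181227 + 6356597/17710434 = 1948860586669/2682900515358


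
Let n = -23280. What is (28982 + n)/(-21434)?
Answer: -2851/10717 ≈ -0.26603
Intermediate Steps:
(28982 + n)/(-21434) = (28982 - 23280)/(-21434) = 5702*(-1/21434) = -2851/10717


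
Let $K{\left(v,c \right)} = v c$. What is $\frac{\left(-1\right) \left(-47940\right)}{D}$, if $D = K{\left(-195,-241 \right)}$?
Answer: $\frac{3196}{3133} \approx 1.0201$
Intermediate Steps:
$K{\left(v,c \right)} = c v$
$D = 46995$ ($D = \left(-241\right) \left(-195\right) = 46995$)
$\frac{\left(-1\right) \left(-47940\right)}{D} = \frac{\left(-1\right) \left(-47940\right)}{46995} = 47940 \cdot \frac{1}{46995} = \frac{3196}{3133}$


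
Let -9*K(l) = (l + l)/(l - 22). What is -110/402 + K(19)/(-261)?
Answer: -131741/472149 ≈ -0.27902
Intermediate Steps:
K(l) = -2*l/(9*(-22 + l)) (K(l) = -(l + l)/(9*(l - 22)) = -2*l/(9*(-22 + l)))
-110/402 + K(19)/(-261) = -110/402 - 2*19/(-198 + 9*19)/(-261) = -110*1/402 - 2*19/(-198 + 171)*(-1/261) = -55/201 - 2*19/(-27)*(-1/261) = -55/201 - 2*19*(-1/27)*(-1/261) = -55/201 + (38/27)*(-1/261) = -55/201 - 38/7047 = -131741/472149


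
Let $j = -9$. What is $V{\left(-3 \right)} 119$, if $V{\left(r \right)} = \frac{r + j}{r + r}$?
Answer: $238$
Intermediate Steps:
$V{\left(r \right)} = \frac{-9 + r}{2 r}$ ($V{\left(r \right)} = \frac{r - 9}{r + r} = \frac{-9 + r}{2 r}$)
$V{\left(-3 \right)} 119 = \frac{-9 - 3}{2 \left(-3\right)} 119 = \frac{1}{2} \left(- \frac{1}{3}\right) \left(-12\right) 119 = 2 \cdot 119 = 238$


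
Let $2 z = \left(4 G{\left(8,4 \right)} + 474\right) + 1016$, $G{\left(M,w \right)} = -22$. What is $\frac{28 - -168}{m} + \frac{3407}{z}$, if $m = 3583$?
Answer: $\frac{12344677}{2511683} \approx 4.9149$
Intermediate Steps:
$z = 701$ ($z = \frac{\left(4 \left(-22\right) + 474\right) + 1016}{2} = \frac{\left(-88 + 474\right) + 1016}{2} = \frac{386 + 1016}{2} = \frac{1}{2} \cdot 1402 = 701$)
$\frac{28 - -168}{m} + \frac{3407}{z} = \frac{28 - -168}{3583} + \frac{3407}{701} = \left(28 + 168\right) \frac{1}{3583} + 3407 \cdot \frac{1}{701} = 196 \cdot \frac{1}{3583} + \frac{3407}{701} = \frac{196}{3583} + \frac{3407}{701} = \frac{12344677}{2511683}$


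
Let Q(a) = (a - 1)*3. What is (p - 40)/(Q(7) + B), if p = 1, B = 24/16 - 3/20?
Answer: -260/129 ≈ -2.0155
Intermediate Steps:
Q(a) = -3 + 3*a (Q(a) = (-1 + a)*3 = -3 + 3*a)
B = 27/20 (B = 24*(1/16) - 3*1/20 = 3/2 - 3/20 = 27/20 ≈ 1.3500)
(p - 40)/(Q(7) + B) = (1 - 40)/((-3 + 3*7) + 27/20) = -39/((-3 + 21) + 27/20) = -39/(18 + 27/20) = -39/387/20 = -39*20/387 = -260/129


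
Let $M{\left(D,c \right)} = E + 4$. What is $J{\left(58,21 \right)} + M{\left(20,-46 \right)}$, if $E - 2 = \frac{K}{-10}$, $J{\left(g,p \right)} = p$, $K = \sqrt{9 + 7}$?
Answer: $\frac{133}{5} \approx 26.6$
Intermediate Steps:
$K = 4$ ($K = \sqrt{16} = 4$)
$E = \frac{8}{5}$ ($E = 2 + \frac{4}{-10} = 2 + 4 \left(- \frac{1}{10}\right) = 2 - \frac{2}{5} = \frac{8}{5} \approx 1.6$)
$M{\left(D,c \right)} = \frac{28}{5}$ ($M{\left(D,c \right)} = \frac{8}{5} + 4 = \frac{28}{5}$)
$J{\left(58,21 \right)} + M{\left(20,-46 \right)} = 21 + \frac{28}{5} = \frac{133}{5}$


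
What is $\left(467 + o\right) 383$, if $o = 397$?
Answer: $330912$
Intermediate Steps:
$\left(467 + o\right) 383 = \left(467 + 397\right) 383 = 864 \cdot 383 = 330912$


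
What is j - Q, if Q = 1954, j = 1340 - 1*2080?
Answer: -2694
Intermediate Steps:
j = -740 (j = 1340 - 2080 = -740)
j - Q = -740 - 1*1954 = -740 - 1954 = -2694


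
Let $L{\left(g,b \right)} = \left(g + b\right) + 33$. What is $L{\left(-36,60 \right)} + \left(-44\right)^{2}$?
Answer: $1993$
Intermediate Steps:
$L{\left(g,b \right)} = 33 + b + g$ ($L{\left(g,b \right)} = \left(b + g\right) + 33 = 33 + b + g$)
$L{\left(-36,60 \right)} + \left(-44\right)^{2} = \left(33 + 60 - 36\right) + \left(-44\right)^{2} = 57 + 1936 = 1993$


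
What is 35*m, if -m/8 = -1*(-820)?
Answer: -229600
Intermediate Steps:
m = -6560 (m = -(-8)*(-820) = -8*820 = -6560)
35*m = 35*(-6560) = -229600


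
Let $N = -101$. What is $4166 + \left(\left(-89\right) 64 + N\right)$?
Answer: $-1631$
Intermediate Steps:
$4166 + \left(\left(-89\right) 64 + N\right) = 4166 - 5797 = -1631$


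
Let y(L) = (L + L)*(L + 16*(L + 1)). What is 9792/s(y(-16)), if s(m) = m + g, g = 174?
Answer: 4896/4183 ≈ 1.1705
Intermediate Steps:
y(L) = 2*L*(16 + 17*L) (y(L) = (2*L)*(L + 16*(1 + L)) = (2*L)*(L + (16 + 16*L)) = (2*L)*(16 + 17*L) = 2*L*(16 + 17*L))
s(m) = 174 + m (s(m) = m + 174 = 174 + m)
9792/s(y(-16)) = 9792/(174 + 2*(-16)*(16 + 17*(-16))) = 9792/(174 + 2*(-16)*(16 - 272)) = 9792/(174 + 2*(-16)*(-256)) = 9792/(174 + 8192) = 9792/8366 = 9792*(1/8366) = 4896/4183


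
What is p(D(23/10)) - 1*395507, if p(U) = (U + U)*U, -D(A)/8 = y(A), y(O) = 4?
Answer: -393459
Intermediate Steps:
D(A) = -32 (D(A) = -8*4 = -32)
p(U) = 2*U² (p(U) = (2*U)*U = 2*U²)
p(D(23/10)) - 1*395507 = 2*(-32)² - 1*395507 = 2*1024 - 395507 = 2048 - 395507 = -393459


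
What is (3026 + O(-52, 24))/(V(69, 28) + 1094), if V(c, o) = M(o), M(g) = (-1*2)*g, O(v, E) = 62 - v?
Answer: 1570/519 ≈ 3.0250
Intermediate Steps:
M(g) = -2*g
V(c, o) = -2*o
(3026 + O(-52, 24))/(V(69, 28) + 1094) = (3026 + (62 - 1*(-52)))/(-2*28 + 1094) = (3026 + (62 + 52))/(-56 + 1094) = (3026 + 114)/1038 = 3140*(1/1038) = 1570/519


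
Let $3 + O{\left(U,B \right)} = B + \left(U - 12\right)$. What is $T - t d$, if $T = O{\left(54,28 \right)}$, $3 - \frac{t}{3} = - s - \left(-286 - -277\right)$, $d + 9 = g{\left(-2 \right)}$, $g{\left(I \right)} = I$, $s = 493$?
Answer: $16138$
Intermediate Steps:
$O{\left(U,B \right)} = -15 + B + U$ ($O{\left(U,B \right)} = -3 + \left(B + \left(U - 12\right)\right) = -3 + \left(B + \left(-12 + U\right)\right) = -3 + \left(-12 + B + U\right) = -15 + B + U$)
$d = -11$ ($d = -9 - 2 = -11$)
$t = 1461$ ($t = 9 - 3 \left(\left(-1\right) 493 - \left(-286 - -277\right)\right) = 9 - 3 \left(-493 - \left(-286 + 277\right)\right) = 9 - 3 \left(-493 - -9\right) = 9 - 3 \left(-493 + 9\right) = 9 - -1452 = 9 + 1452 = 1461$)
$T = 67$ ($T = -15 + 28 + 54 = 67$)
$T - t d = 67 - 1461 \left(-11\right) = 67 - -16071 = 67 + 16071 = 16138$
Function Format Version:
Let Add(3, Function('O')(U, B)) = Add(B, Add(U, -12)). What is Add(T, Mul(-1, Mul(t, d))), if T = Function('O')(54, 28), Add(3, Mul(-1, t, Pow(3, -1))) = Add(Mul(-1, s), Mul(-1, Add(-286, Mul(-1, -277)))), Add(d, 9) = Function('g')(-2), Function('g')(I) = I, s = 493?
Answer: 16138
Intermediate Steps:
Function('O')(U, B) = Add(-15, B, U) (Function('O')(U, B) = Add(-3, Add(B, Add(U, -12))) = Add(-3, Add(B, Add(-12, U))) = Add(-3, Add(-12, B, U)) = Add(-15, B, U))
d = -11 (d = Add(-9, -2) = -11)
t = 1461 (t = Add(9, Mul(-3, Add(Mul(-1, 493), Mul(-1, Add(-286, Mul(-1, -277)))))) = Add(9, Mul(-3, Add(-493, Mul(-1, Add(-286, 277))))) = Add(9, Mul(-3, Add(-493, Mul(-1, -9)))) = Add(9, Mul(-3, Add(-493, 9))) = Add(9, Mul(-3, -484)) = Add(9, 1452) = 1461)
T = 67 (T = Add(-15, 28, 54) = 67)
Add(T, Mul(-1, Mul(t, d))) = Add(67, Mul(-1, Mul(1461, -11))) = Add(67, Mul(-1, -16071)) = Add(67, 16071) = 16138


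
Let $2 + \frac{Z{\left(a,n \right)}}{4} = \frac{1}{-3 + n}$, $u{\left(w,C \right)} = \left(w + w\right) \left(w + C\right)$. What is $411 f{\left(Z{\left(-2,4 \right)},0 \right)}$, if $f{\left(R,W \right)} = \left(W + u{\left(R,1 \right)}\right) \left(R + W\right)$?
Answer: $-39456$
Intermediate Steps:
$u{\left(w,C \right)} = 2 w \left(C + w\right)$
$Z{\left(a,n \right)} = -8 + \frac{4}{-3 + n}$
$f{\left(R,W \right)} = \left(R + W\right) \left(W + 2 R \left(1 + R\right)\right)$ ($f{\left(R,W \right)} = \left(W + 2 R \left(1 + R\right)\right) \left(R + W\right) = \left(R + W\right) \left(W + 2 R \left(1 + R\right)\right)$)
$411 f{\left(Z{\left(-2,4 \right)},0 \right)} = 411 \left(0^{2} + \frac{4 \left(7 - 8\right)}{-3 + 4} \cdot 0 + 2 \left(\frac{4 \left(7 - 8\right)}{-3 + 4}\right)^{2} \left(1 + \frac{4 \left(7 - 8\right)}{-3 + 4}\right) + 2 \frac{4 \left(7 - 8\right)}{-3 + 4} \cdot 0 \left(1 + \frac{4 \left(7 - 8\right)}{-3 + 4}\right)\right) = 411 \left(0 + \frac{4 \left(7 - 8\right)}{1} \cdot 0 + 2 \left(\frac{4 \left(7 - 8\right)}{1}\right)^{2} \left(1 + \frac{4 \left(7 - 8\right)}{1}\right) + 2 \frac{4 \left(7 - 8\right)}{1} \cdot 0 \left(1 + \frac{4 \left(7 - 8\right)}{1}\right)\right) = 411 \left(0 + 4 \cdot 1 \left(-1\right) 0 + 2 \left(4 \cdot 1 \left(-1\right)\right)^{2} \left(1 + 4 \cdot 1 \left(-1\right)\right) + 2 \cdot 4 \cdot 1 \left(-1\right) 0 \left(1 + 4 \cdot 1 \left(-1\right)\right)\right) = 411 \left(0 - 0 + 2 \left(-4\right)^{2} \left(1 - 4\right) + 2 \left(-4\right) 0 \left(1 - 4\right)\right) = 411 \left(0 + 0 + 2 \cdot 16 \left(-3\right) + 2 \left(-4\right) 0 \left(-3\right)\right) = 411 \left(0 + 0 - 96 + 0\right) = 411 \left(-96\right) = -39456$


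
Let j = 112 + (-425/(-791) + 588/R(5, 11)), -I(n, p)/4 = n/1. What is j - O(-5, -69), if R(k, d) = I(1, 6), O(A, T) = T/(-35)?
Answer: -144097/3955 ≈ -36.434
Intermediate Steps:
O(A, T) = -T/35 (O(A, T) = T*(-1/35) = -T/35)
I(n, p) = -4*n (I(n, p) = -4*n/1 = -4*n)
R(k, d) = -4 (R(k, d) = -4*1 = -4)
j = -27260/791 (j = 112 + (-425/(-791) + 588/(-4)) = 112 + (-425*(-1/791) + 588*(-¼)) = 112 + (425/791 - 147) = 112 - 115852/791 = -27260/791 ≈ -34.463)
j - O(-5, -69) = -27260/791 - (-1)*(-69)/35 = -27260/791 - 1*69/35 = -27260/791 - 69/35 = -144097/3955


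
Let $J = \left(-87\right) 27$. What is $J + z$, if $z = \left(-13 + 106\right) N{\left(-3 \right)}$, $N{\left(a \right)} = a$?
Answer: $-2628$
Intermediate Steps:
$z = -279$ ($z = \left(-13 + 106\right) \left(-3\right) = 93 \left(-3\right) = -279$)
$J = -2349$
$J + z = -2349 - 279 = -2628$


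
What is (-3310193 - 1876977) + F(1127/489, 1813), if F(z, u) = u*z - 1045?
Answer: -2534993884/489 ≈ -5.1840e+6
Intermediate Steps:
F(z, u) = -1045 + u*z
(-3310193 - 1876977) + F(1127/489, 1813) = (-3310193 - 1876977) + (-1045 + 1813*(1127/489)) = -5187170 + (-1045 + 1813*(1127*(1/489))) = -5187170 + (-1045 + 1813*(1127/489)) = -5187170 + (-1045 + 2043251/489) = -5187170 + 1532246/489 = -2534993884/489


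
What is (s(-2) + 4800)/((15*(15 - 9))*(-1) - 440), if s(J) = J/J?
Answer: -4801/530 ≈ -9.0585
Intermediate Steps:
s(J) = 1
(s(-2) + 4800)/((15*(15 - 9))*(-1) - 440) = (1 + 4800)/((15*(15 - 9))*(-1) - 440) = 4801/((15*6)*(-1) - 440) = 4801/(90*(-1) - 440) = 4801/(-90 - 440) = 4801/(-530) = 4801*(-1/530) = -4801/530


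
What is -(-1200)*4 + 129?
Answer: 4929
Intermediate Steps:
-(-1200)*4 + 129 = -80*(-60) + 129 = 4800 + 129 = 4929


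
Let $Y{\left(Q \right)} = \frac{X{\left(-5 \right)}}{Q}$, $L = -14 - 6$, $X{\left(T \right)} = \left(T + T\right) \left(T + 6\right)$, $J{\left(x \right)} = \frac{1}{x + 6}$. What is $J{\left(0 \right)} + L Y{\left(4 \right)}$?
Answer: $\frac{301}{6} \approx 50.167$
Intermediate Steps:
$J{\left(x \right)} = \frac{1}{6 + x}$
$X{\left(T \right)} = 2 T \left(6 + T\right)$
$L = -20$
$Y{\left(Q \right)} = - \frac{10}{Q}$ ($Y{\left(Q \right)} = \frac{2 \left(-5\right) \left(6 - 5\right)}{Q} = \frac{2 \left(-5\right) 1}{Q} = - \frac{10}{Q}$)
$J{\left(0 \right)} + L Y{\left(4 \right)} = \frac{1}{6 + 0} - 20 \left(- \frac{10}{4}\right) = \frac{1}{6} - 20 \left(\left(-10\right) \frac{1}{4}\right) = \frac{1}{6} - -50 = \frac{1}{6} + 50 = \frac{301}{6}$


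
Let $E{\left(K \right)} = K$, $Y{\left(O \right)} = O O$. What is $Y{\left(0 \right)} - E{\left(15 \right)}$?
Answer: $-15$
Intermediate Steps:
$Y{\left(O \right)} = O^{2}$
$Y{\left(0 \right)} - E{\left(15 \right)} = 0^{2} - 15 = 0 - 15 = -15$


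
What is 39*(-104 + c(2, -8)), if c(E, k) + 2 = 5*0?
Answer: -4134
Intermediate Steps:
c(E, k) = -2 (c(E, k) = -2 + 5*0 = -2 + 0 = -2)
39*(-104 + c(2, -8)) = 39*(-104 - 2) = 39*(-106) = -4134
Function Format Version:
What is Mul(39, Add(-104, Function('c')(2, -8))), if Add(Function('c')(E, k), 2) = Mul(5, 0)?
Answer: -4134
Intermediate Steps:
Function('c')(E, k) = -2 (Function('c')(E, k) = Add(-2, Mul(5, 0)) = Add(-2, 0) = -2)
Mul(39, Add(-104, Function('c')(2, -8))) = Mul(39, Add(-104, -2)) = Mul(39, -106) = -4134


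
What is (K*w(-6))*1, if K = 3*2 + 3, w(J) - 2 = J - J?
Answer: 18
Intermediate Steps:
w(J) = 2 (w(J) = 2 + (J - J) = 2 + 0 = 2)
K = 9 (K = 6 + 3 = 9)
(K*w(-6))*1 = (9*2)*1 = 18*1 = 18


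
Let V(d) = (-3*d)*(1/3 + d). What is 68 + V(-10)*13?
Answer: -3702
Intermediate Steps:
V(d) = -3*d*(1/3 + d) (V(d) = (-3*d)*(1/3 + d) = -3*d*(1/3 + d))
68 + V(-10)*13 = 68 - 1*(-10)*(1 + 3*(-10))*13 = 68 - 1*(-10)*(1 - 30)*13 = 68 - 1*(-10)*(-29)*13 = 68 - 290*13 = 68 - 3770 = -3702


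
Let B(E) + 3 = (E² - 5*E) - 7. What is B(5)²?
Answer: 100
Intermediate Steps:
B(E) = -10 + E² - 5*E (B(E) = -3 + ((E² - 5*E) - 7) = -3 + (-7 + E² - 5*E) = -10 + E² - 5*E)
B(5)² = (-10 + 5² - 5*5)² = (-10 + 25 - 25)² = (-10)² = 100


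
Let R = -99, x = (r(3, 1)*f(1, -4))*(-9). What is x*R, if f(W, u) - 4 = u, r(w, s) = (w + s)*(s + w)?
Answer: 0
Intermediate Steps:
r(w, s) = (s + w)² (r(w, s) = (s + w)*(s + w) = (s + w)²)
f(W, u) = 4 + u
x = 0 (x = ((1 + 3)²*(4 - 4))*(-9) = (4²*0)*(-9) = (16*0)*(-9) = 0*(-9) = 0)
x*R = 0*(-99) = 0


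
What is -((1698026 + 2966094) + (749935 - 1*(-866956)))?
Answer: -6281011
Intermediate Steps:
-((1698026 + 2966094) + (749935 - 1*(-866956))) = -(4664120 + (749935 + 866956)) = -(4664120 + 1616891) = -1*6281011 = -6281011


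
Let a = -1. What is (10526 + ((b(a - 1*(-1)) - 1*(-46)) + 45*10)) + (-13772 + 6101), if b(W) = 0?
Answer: 3351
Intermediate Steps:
(10526 + ((b(a - 1*(-1)) - 1*(-46)) + 45*10)) + (-13772 + 6101) = (10526 + ((0 - 1*(-46)) + 45*10)) + (-13772 + 6101) = (10526 + ((0 + 46) + 450)) - 7671 = (10526 + (46 + 450)) - 7671 = (10526 + 496) - 7671 = 11022 - 7671 = 3351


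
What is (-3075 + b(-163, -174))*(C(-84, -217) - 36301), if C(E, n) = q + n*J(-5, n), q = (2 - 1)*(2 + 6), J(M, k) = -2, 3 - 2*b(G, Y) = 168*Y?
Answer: -827805015/2 ≈ -4.1390e+8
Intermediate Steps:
b(G, Y) = 3/2 - 84*Y
q = 8 (q = 1*8 = 8)
C(E, n) = 8 - 2*n (C(E, n) = 8 + n*(-2) = 8 - 2*n)
(-3075 + b(-163, -174))*(C(-84, -217) - 36301) = (-3075 + (3/2 - 84*(-174)))*((8 - 2*(-217)) - 36301) = (-3075 + (3/2 + 14616))*((8 + 434) - 36301) = (-3075 + 29235/2)*(442 - 36301) = (23085/2)*(-35859) = -827805015/2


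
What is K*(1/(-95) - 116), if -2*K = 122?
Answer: 672281/95 ≈ 7076.6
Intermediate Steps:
K = -61 (K = -½*122 = -61)
K*(1/(-95) - 116) = -61*(1/(-95) - 116) = -61*(-1/95 - 116) = -61*(-11021/95) = 672281/95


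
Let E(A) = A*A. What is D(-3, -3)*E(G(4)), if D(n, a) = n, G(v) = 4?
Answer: -48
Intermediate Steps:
E(A) = A²
D(-3, -3)*E(G(4)) = -3*4² = -3*16 = -48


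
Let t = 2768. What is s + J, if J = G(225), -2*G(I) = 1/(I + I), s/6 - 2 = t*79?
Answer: 1180839599/900 ≈ 1.3120e+6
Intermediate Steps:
s = 1312044 (s = 12 + 6*(2768*79) = 12 + 6*218672 = 12 + 1312032 = 1312044)
G(I) = -1/(4*I) (G(I) = -1/(2*(I + I)) = -1/(2*I)/2 = -1/(4*I))
J = -1/900 (J = -1/4/225 = -1/4*1/225 = -1/900 ≈ -0.0011111)
s + J = 1312044 - 1/900 = 1180839599/900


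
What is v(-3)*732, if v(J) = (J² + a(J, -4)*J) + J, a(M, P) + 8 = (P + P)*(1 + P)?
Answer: -30744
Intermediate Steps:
a(M, P) = -8 + 2*P*(1 + P) (a(M, P) = -8 + (P + P)*(1 + P) = -8 + (2*P)*(1 + P) = -8 + 2*P*(1 + P))
v(J) = J² + 17*J (v(J) = (J² + (-8 + 2*(-4) + 2*(-4)²)*J) + J = (J² + (-8 - 8 + 2*16)*J) + J = (J² + (-8 - 8 + 32)*J) + J = (J² + 16*J) + J = J² + 17*J)
v(-3)*732 = -3*(17 - 3)*732 = -3*14*732 = -42*732 = -30744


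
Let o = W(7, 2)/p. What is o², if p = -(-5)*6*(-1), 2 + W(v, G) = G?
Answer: 0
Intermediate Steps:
W(v, G) = -2 + G
p = -30 (p = -5*(-6)*(-1) = 30*(-1) = -30)
o = 0 (o = (-2 + 2)/(-30) = 0*(-1/30) = 0)
o² = 0² = 0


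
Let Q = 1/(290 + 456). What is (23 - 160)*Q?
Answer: -137/746 ≈ -0.18365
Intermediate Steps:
Q = 1/746 ≈ 0.0013405
(23 - 160)*Q = (23 - 160)*(1/746) = -137*1/746 = -137/746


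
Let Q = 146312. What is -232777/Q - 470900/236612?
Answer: -30994038081/8654793736 ≈ -3.5811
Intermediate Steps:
-232777/Q - 470900/236612 = -232777/146312 - 470900/236612 = -232777*1/146312 - 470900*1/236612 = -232777/146312 - 117725/59153 = -30994038081/8654793736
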